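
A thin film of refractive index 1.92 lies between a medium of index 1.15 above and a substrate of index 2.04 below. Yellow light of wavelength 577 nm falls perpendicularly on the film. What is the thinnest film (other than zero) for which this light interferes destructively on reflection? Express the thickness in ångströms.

751 Å

At the upper boundary (n = 1.15 to n = 1.92) the reflected ray undergoes a half-wave phase shift.
Bottom surface (1.92 → 2.04): reflection off a higher-index medium gives a half-wave phase shift.
Zero or two π shifts → no net half-wave offset.
So the condition for destructive reflection is 2 n t = (m + ½) λ.
Minimum at m = 0: t = λ / (4 n) = 577 / (4 × 1.92) = 75.1 nm.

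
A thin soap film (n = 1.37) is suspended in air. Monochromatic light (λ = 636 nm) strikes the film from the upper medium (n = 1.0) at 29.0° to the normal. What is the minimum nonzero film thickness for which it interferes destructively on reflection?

248 nm

Ray reflecting at the top interface goes from n = 1.0 toward n = 1.37: a half-wave phase shift.
Bottom surface (1.37 → 1.0): reflection off a lower-index medium gives no phase shift.
Exactly one π shift → a net half-wave offset.
With one net inversion, destructive interference in reflection requires 2 n t cos θ_r = m λ.
Snell's law: 1.0 sin 29.0° = 1.37 sin θ_r → sin θ_r = 0.354, cos θ_r = 0.935.
Minimum nonzero at m = 1: t = λ / (2 n cos θ_r) = 636 / (2 × 1.37 × 0.935) = 248 nm.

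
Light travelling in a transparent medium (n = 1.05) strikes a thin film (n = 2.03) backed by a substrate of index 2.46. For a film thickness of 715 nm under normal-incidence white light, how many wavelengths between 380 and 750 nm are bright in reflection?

At the upper boundary (n = 1.05 to n = 2.03) the reflected ray undergoes a half-wave phase shift.
Bottom surface (2.03 → 2.46): reflection off a higher-index medium gives a half-wave phase shift.
Zero or two π shifts → no net half-wave offset.
For bright reflection here: 2 n t = m λ.
λ = 2 n t / m = 2903 / m nm.
m=3: 968 nm (IR); m=4: 726 nm (visible); m=5: 581 nm (visible); m=6: 484 nm (visible); m=7: 415 nm (visible); m=8: 363 nm (UV).

4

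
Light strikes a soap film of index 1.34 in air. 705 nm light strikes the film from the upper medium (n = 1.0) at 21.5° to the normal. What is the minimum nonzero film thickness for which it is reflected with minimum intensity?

273 nm

Top surface (1.0 → 1.34): reflection off a higher-index medium gives a half-wave phase shift.
Bottom surface (1.34 → 1.0): reflection off a lower-index medium gives no phase shift.
The two reflections differ by half a wavelength.
So the condition for destructive reflection is 2 n t cos θ_r = m λ.
Snell's law: 1.0 sin 21.5° = 1.34 sin θ_r → sin θ_r = 0.274, cos θ_r = 0.962.
Minimum nonzero at m = 1: t = λ / (2 n cos θ_r) = 705 / (2 × 1.34 × 0.962) = 273 nm.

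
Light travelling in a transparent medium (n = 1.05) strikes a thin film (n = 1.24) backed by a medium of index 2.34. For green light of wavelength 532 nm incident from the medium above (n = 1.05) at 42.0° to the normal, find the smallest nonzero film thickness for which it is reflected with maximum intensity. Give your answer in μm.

At the upper boundary (n = 1.05 to n = 1.24) the reflected ray undergoes a half-wave phase shift.
At the lower boundary (n = 1.24 to n = 2.34) the reflected ray undergoes a half-wave phase shift.
Zero or two π shifts → no net half-wave offset.
So the condition for constructive reflection is 2 n t cos θ_r = m λ.
Snell's law: 1.05 sin 42.0° = 1.24 sin θ_r → sin θ_r = 0.567, cos θ_r = 0.824.
Minimum nonzero at m = 1: t = λ / (2 n cos θ_r) = 532 / (2 × 1.24 × 0.824) = 260 nm.

0.260 μm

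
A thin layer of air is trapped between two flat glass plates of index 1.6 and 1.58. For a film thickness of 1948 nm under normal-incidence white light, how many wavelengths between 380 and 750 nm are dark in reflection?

5

At the upper boundary (n = 1.6 to n = 1.0) the reflected ray undergoes no phase shift.
Bottom surface (1.0 → 1.58): reflection off a higher-index medium gives a half-wave phase shift.
The two reflections differ by half a wavelength.
With one net inversion, destructive interference in reflection requires 2 n t = m λ.
λ = 2 n t / m = 3896 / m nm.
m=5: 779 nm (IR); m=6: 649 nm (visible); m=7: 557 nm (visible); m=8: 487 nm (visible); m=9: 433 nm (visible); m=10: 390 nm (visible); m=11: 354 nm (UV).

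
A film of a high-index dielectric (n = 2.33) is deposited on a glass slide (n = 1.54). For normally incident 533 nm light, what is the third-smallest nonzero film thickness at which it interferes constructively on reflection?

286 nm

Ray reflecting at the top interface goes from n = 1.0 toward n = 2.33: a half-wave phase shift.
Ray reflecting at the bottom interface goes from n = 2.33 toward n = 1.54: no phase shift.
Exactly one π shift → a net half-wave offset.
So the condition for constructive reflection is 2 n t = (m + ½) λ.
The third-smallest nonzero thickness corresponds to m = 2: t = (m + ½) λ / (2 n) = 2.50 × 533 / (2 × 2.33) = 286 nm.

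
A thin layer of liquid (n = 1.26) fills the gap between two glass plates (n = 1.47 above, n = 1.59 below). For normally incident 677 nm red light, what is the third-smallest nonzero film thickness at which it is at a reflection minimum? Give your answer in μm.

0.806 μm

At the upper boundary (n = 1.47 to n = 1.26) the reflected ray undergoes no phase shift.
Ray reflecting at the bottom interface goes from n = 1.26 toward n = 1.59: a half-wave phase shift.
Exactly one π shift → a net half-wave offset.
So the condition for destructive reflection is 2 n t = m λ.
The third-smallest nonzero thickness corresponds to m = 3: t = m λ / (2 n) = 3.00 × 677 / (2 × 1.26) = 806 nm.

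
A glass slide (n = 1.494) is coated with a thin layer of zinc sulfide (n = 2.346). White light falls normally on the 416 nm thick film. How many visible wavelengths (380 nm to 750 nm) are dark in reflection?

Ray reflecting at the top interface goes from n = 1.0 toward n = 2.346: a half-wave phase shift.
Ray reflecting at the bottom interface goes from n = 2.346 toward n = 1.494: no phase shift.
Net: one phase inversion between the two reflected rays.
So the condition for destructive reflection is 2 n t = m λ.
λ = 2 n t / m = 1952 / m nm.
m=2: 976 nm (IR); m=3: 651 nm (visible); m=4: 488 nm (visible); m=5: 390 nm (visible); m=6: 325 nm (UV).

3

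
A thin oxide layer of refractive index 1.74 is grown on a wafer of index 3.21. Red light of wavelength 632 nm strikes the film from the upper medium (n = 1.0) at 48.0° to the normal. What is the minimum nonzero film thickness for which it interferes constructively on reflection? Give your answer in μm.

0.201 μm

At the upper boundary (n = 1.0 to n = 1.74) the reflected ray undergoes a half-wave phase shift.
At the lower boundary (n = 1.74 to n = 3.21) the reflected ray undergoes a half-wave phase shift.
Net: no relative phase inversion (both shifts match).
With no net inversion, constructive interference in reflection requires 2 n t cos θ_r = m λ.
Snell's law: 1.0 sin 48.0° = 1.74 sin θ_r → sin θ_r = 0.427, cos θ_r = 0.904.
Minimum nonzero at m = 1: t = λ / (2 n cos θ_r) = 632 / (2 × 1.74 × 0.904) = 201 nm.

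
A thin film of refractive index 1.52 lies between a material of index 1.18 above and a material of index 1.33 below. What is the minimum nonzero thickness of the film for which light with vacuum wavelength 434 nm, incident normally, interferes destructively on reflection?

143 nm

At the upper boundary (n = 1.18 to n = 1.52) the reflected ray undergoes a half-wave phase shift.
Bottom surface (1.52 → 1.33): reflection off a lower-index medium gives no phase shift.
Net: one phase inversion between the two reflected rays.
So the condition for destructive reflection is 2 n t = m λ.
Minimum nonzero at m = 1: t = λ / (2 n) = 434 / (2 × 1.52) = 143 nm.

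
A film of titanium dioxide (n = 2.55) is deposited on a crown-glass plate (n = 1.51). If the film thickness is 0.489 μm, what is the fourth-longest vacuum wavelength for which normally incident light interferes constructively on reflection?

713 nm

Top surface (1.0 → 2.55): reflection off a higher-index medium gives a half-wave phase shift.
Bottom surface (2.55 → 1.51): reflection off a lower-index medium gives no phase shift.
Exactly one π shift → a net half-wave offset.
For maximum reflection here: 2 n t = (m + ½) λ.
λ = 2 n t / (m + ½). The fourth-longest wavelength is m = 3: λ = 2 × 2.55 × 489 / 3.50 = 713 nm.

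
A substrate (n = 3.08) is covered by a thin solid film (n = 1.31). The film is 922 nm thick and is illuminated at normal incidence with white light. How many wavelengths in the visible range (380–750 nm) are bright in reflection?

3

Top surface (1.0 → 1.31): reflection off a higher-index medium gives a half-wave phase shift.
Ray reflecting at the bottom interface goes from n = 1.31 toward n = 3.08: a half-wave phase shift.
The two reflections carry the same phase change, so no net offset.
With no net inversion, constructive interference in reflection requires 2 n t = m λ.
λ = 2 n t / m = 2416 / m nm.
m=3: 805 nm (IR); m=4: 604 nm (visible); m=5: 483 nm (visible); m=6: 403 nm (visible); m=7: 345 nm (UV).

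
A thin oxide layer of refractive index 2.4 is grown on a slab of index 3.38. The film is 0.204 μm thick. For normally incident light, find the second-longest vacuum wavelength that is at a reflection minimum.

Top surface (1.0 → 2.4): reflection off a higher-index medium gives a half-wave phase shift.
At the lower boundary (n = 2.4 to n = 3.38) the reflected ray undergoes a half-wave phase shift.
The two reflections carry the same phase change, so no net offset.
So the condition for destructive reflection is 2 n t = (m + ½) λ.
λ = 2 n t / (m + ½). The second-longest wavelength is m = 1: λ = 2 × 2.4 × 204 / 1.50 = 653 nm.

653 nm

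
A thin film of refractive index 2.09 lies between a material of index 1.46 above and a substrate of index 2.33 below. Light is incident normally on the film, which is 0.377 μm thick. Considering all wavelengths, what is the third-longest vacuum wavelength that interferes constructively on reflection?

525 nm

At the upper boundary (n = 1.46 to n = 2.09) the reflected ray undergoes a half-wave phase shift.
Ray reflecting at the bottom interface goes from n = 2.09 toward n = 2.33: a half-wave phase shift.
The two reflections carry the same phase change, so no net offset.
So the condition for constructive reflection is 2 n t = m λ.
λ = 2 n t / m. The third-longest wavelength is m = 3: λ = 2 × 2.09 × 377 / 3.00 = 525 nm.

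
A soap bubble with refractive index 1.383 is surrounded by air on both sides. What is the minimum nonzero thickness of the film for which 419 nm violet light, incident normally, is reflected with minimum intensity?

151 nm

Ray reflecting at the top interface goes from n = 1.0 toward n = 1.383: a half-wave phase shift.
Ray reflecting at the bottom interface goes from n = 1.383 toward n = 1.0: no phase shift.
Net: one phase inversion between the two reflected rays.
So the condition for destructive reflection is 2 n t = m λ.
Minimum nonzero at m = 1: t = λ / (2 n) = 419 / (2 × 1.383) = 151 nm.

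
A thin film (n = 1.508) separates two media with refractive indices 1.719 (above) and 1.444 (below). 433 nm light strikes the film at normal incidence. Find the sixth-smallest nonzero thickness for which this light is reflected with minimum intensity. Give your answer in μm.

Top surface (1.719 → 1.508): reflection off a lower-index medium gives no phase shift.
Ray reflecting at the bottom interface goes from n = 1.508 toward n = 1.444: no phase shift.
Net: no relative phase inversion (both shifts match).
So the condition for destructive reflection is 2 n t = (m + ½) λ.
The sixth-smallest nonzero thickness corresponds to m = 5: t = (m + ½) λ / (2 n) = 5.50 × 433 / (2 × 1.508) = 790 nm.

0.790 μm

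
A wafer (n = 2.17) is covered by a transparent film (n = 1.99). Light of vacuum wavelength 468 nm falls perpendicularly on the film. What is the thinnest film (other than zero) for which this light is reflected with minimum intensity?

Ray reflecting at the top interface goes from n = 1.0 toward n = 1.99: a half-wave phase shift.
At the lower boundary (n = 1.99 to n = 2.17) the reflected ray undergoes a half-wave phase shift.
The two reflections carry the same phase change, so no net offset.
So the condition for destructive reflection is 2 n t = (m + ½) λ.
Minimum at m = 0: t = λ / (4 n) = 468 / (4 × 1.99) = 58.8 nm.

58.8 nm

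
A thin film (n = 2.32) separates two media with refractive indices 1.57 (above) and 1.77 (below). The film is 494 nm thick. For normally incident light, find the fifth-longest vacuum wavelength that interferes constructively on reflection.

509 nm

At the upper boundary (n = 1.57 to n = 2.32) the reflected ray undergoes a half-wave phase shift.
Ray reflecting at the bottom interface goes from n = 2.32 toward n = 1.77: no phase shift.
Exactly one π shift → a net half-wave offset.
With one net inversion, constructive interference in reflection requires 2 n t = (m + ½) λ.
λ = 2 n t / (m + ½). The fifth-longest wavelength is m = 4: λ = 2 × 2.32 × 494 / 4.50 = 509 nm.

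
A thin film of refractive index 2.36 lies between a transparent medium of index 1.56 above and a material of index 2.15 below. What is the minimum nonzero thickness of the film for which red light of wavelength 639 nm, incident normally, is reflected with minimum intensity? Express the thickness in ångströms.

Ray reflecting at the top interface goes from n = 1.56 toward n = 2.36: a half-wave phase shift.
Bottom surface (2.36 → 2.15): reflection off a lower-index medium gives no phase shift.
The two reflections differ by half a wavelength.
With one net inversion, destructive interference in reflection requires 2 n t = m λ.
Minimum nonzero at m = 1: t = λ / (2 n) = 639 / (2 × 2.36) = 135 nm.

1354 Å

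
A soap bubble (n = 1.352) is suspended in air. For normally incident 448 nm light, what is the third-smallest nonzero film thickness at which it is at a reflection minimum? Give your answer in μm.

Top surface (1.0 → 1.352): reflection off a higher-index medium gives a half-wave phase shift.
Ray reflecting at the bottom interface goes from n = 1.352 toward n = 1.0: no phase shift.
Exactly one π shift → a net half-wave offset.
With one net inversion, destructive interference in reflection requires 2 n t = m λ.
The third-smallest nonzero thickness corresponds to m = 3: t = m λ / (2 n) = 3.00 × 448 / (2 × 1.352) = 497 nm.

0.497 μm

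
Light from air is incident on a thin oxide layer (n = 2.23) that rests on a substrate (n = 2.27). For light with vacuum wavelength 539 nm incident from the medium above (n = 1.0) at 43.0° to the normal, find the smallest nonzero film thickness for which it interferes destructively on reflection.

Top surface (1.0 → 2.23): reflection off a higher-index medium gives a half-wave phase shift.
At the lower boundary (n = 2.23 to n = 2.27) the reflected ray undergoes a half-wave phase shift.
Zero or two π shifts → no net half-wave offset.
For dark reflection here: 2 n t cos θ_r = (m + ½) λ.
Snell's law: 1.0 sin 43.0° = 2.23 sin θ_r → sin θ_r = 0.306, cos θ_r = 0.952.
Minimum at m = 0: t = λ / (4 n cos θ_r) = 539 / (4 × 2.23 × 0.952) = 63.5 nm.

63.5 nm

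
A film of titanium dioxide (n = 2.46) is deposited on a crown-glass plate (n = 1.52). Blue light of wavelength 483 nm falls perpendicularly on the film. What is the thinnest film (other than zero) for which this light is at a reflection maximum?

49.1 nm

Top surface (1.0 → 2.46): reflection off a higher-index medium gives a half-wave phase shift.
Bottom surface (2.46 → 1.52): reflection off a lower-index medium gives no phase shift.
Net: one phase inversion between the two reflected rays.
With one net inversion, constructive interference in reflection requires 2 n t = (m + ½) λ.
Minimum at m = 0: t = λ / (4 n) = 483 / (4 × 2.46) = 49.1 nm.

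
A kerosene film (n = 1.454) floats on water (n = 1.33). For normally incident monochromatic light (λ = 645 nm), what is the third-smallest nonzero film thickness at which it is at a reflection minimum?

665 nm

Ray reflecting at the top interface goes from n = 1.0 toward n = 1.454: a half-wave phase shift.
At the lower boundary (n = 1.454 to n = 1.33) the reflected ray undergoes no phase shift.
Exactly one π shift → a net half-wave offset.
For dark reflection here: 2 n t = m λ.
The third-smallest nonzero thickness corresponds to m = 3: t = m λ / (2 n) = 3.00 × 645 / (2 × 1.454) = 665 nm.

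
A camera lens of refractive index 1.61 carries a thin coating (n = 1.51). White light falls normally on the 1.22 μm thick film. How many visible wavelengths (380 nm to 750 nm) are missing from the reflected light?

Ray reflecting at the top interface goes from n = 1.0 toward n = 1.51: a half-wave phase shift.
Ray reflecting at the bottom interface goes from n = 1.51 toward n = 1.61: a half-wave phase shift.
The two reflections carry the same phase change, so no net offset.
With no net inversion, destructive interference in reflection requires 2 n t = (m + ½) λ.
λ = 2 n t / (m + ½) = 3684 / (m + ½) nm.
m=4: 819 nm (IR); m=5: 670 nm (visible); m=6: 567 nm (visible); m=7: 491 nm (visible); m=8: 433 nm (visible); m=9: 388 nm (visible); m=10: 351 nm (UV).

5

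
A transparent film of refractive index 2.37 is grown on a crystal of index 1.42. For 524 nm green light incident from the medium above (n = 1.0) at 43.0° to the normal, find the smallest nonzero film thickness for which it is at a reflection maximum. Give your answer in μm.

At the upper boundary (n = 1.0 to n = 2.37) the reflected ray undergoes a half-wave phase shift.
At the lower boundary (n = 2.37 to n = 1.42) the reflected ray undergoes no phase shift.
The two reflections differ by half a wavelength.
So the condition for constructive reflection is 2 n t cos θ_r = (m + ½) λ.
Snell's law: 1.0 sin 43.0° = 2.37 sin θ_r → sin θ_r = 0.288, cos θ_r = 0.958.
Minimum at m = 0: t = λ / (4 n cos θ_r) = 524 / (4 × 2.37 × 0.958) = 57.7 nm.

0.0577 μm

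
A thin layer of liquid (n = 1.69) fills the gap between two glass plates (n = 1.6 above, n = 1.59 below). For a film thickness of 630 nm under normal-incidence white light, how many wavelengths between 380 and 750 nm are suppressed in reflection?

3

Ray reflecting at the top interface goes from n = 1.6 toward n = 1.69: a half-wave phase shift.
Bottom surface (1.69 → 1.59): reflection off a lower-index medium gives no phase shift.
The two reflections differ by half a wavelength.
For weak reflection here: 2 n t = m λ.
λ = 2 n t / m = 2129 / m nm.
m=2: 1065 nm (IR); m=3: 710 nm (visible); m=4: 532 nm (visible); m=5: 426 nm (visible); m=6: 355 nm (UV).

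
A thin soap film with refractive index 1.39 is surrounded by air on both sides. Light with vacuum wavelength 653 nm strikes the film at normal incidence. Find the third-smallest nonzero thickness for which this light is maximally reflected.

587 nm

Top surface (1.0 → 1.39): reflection off a higher-index medium gives a half-wave phase shift.
At the lower boundary (n = 1.39 to n = 1.0) the reflected ray undergoes no phase shift.
Net: one phase inversion between the two reflected rays.
So the condition for constructive reflection is 2 n t = (m + ½) λ.
The third-smallest nonzero thickness corresponds to m = 2: t = (m + ½) λ / (2 n) = 2.50 × 653 / (2 × 1.39) = 587 nm.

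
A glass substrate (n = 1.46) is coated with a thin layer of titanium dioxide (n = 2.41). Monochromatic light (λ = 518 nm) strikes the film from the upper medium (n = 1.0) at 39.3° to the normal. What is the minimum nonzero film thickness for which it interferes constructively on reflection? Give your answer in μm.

0.0557 μm

At the upper boundary (n = 1.0 to n = 2.41) the reflected ray undergoes a half-wave phase shift.
Bottom surface (2.41 → 1.46): reflection off a lower-index medium gives no phase shift.
Net: one phase inversion between the two reflected rays.
For maximum reflection here: 2 n t cos θ_r = (m + ½) λ.
Snell's law: 1.0 sin 39.3° = 2.41 sin θ_r → sin θ_r = 0.263, cos θ_r = 0.965.
Minimum at m = 0: t = λ / (4 n cos θ_r) = 518 / (4 × 2.41 × 0.965) = 55.7 nm.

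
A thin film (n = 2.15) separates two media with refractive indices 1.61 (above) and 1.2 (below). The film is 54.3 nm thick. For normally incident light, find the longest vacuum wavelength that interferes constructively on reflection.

Ray reflecting at the top interface goes from n = 1.61 toward n = 2.15: a half-wave phase shift.
At the lower boundary (n = 2.15 to n = 1.2) the reflected ray undergoes no phase shift.
Exactly one π shift → a net half-wave offset.
For strong reflection here: 2 n t = (m + ½) λ.
λ = 2 n t / (m + ½). The longest wavelength is m = 0: λ = 2 × 2.15 × 54.3 / 0.500 = 467 nm.

467 nm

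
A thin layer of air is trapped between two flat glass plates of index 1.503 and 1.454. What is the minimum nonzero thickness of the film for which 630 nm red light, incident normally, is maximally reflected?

At the upper boundary (n = 1.503 to n = 1.0) the reflected ray undergoes no phase shift.
At the lower boundary (n = 1.0 to n = 1.454) the reflected ray undergoes a half-wave phase shift.
Exactly one π shift → a net half-wave offset.
With one net inversion, constructive interference in reflection requires 2 n t = (m + ½) λ.
Minimum at m = 0: t = λ / (4 n) = 630 / (4 × 1.0) = 158 nm.

158 nm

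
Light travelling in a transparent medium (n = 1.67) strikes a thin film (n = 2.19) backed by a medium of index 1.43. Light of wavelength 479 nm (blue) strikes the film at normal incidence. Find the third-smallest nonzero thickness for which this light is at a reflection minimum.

328 nm

Ray reflecting at the top interface goes from n = 1.67 toward n = 2.19: a half-wave phase shift.
Bottom surface (2.19 → 1.43): reflection off a lower-index medium gives no phase shift.
The two reflections differ by half a wavelength.
With one net inversion, destructive interference in reflection requires 2 n t = m λ.
The third-smallest nonzero thickness corresponds to m = 3: t = m λ / (2 n) = 3.00 × 479 / (2 × 2.19) = 328 nm.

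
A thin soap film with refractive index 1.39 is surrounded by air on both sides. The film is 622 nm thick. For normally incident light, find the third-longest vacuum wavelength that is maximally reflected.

Top surface (1.0 → 1.39): reflection off a higher-index medium gives a half-wave phase shift.
Bottom surface (1.39 → 1.0): reflection off a lower-index medium gives no phase shift.
The two reflections differ by half a wavelength.
For strong reflection here: 2 n t = (m + ½) λ.
λ = 2 n t / (m + ½). The third-longest wavelength is m = 2: λ = 2 × 1.39 × 622 / 2.50 = 692 nm.

692 nm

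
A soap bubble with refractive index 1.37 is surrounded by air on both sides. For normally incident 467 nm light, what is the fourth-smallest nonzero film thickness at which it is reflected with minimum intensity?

Ray reflecting at the top interface goes from n = 1.0 toward n = 1.37: a half-wave phase shift.
Ray reflecting at the bottom interface goes from n = 1.37 toward n = 1.0: no phase shift.
Net: one phase inversion between the two reflected rays.
For dark reflection here: 2 n t = m λ.
The fourth-smallest nonzero thickness corresponds to m = 4: t = m λ / (2 n) = 4.00 × 467 / (2 × 1.37) = 682 nm.

682 nm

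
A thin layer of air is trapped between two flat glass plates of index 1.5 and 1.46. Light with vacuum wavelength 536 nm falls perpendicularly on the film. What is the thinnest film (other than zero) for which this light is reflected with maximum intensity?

134 nm

Top surface (1.5 → 1.0): reflection off a lower-index medium gives no phase shift.
At the lower boundary (n = 1.0 to n = 1.46) the reflected ray undergoes a half-wave phase shift.
Net: one phase inversion between the two reflected rays.
So the condition for constructive reflection is 2 n t = (m + ½) λ.
Minimum at m = 0: t = λ / (4 n) = 536 / (4 × 1.0) = 134 nm.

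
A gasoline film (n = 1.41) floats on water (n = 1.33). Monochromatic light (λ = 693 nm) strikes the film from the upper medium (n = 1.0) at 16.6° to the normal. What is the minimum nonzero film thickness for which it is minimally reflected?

Top surface (1.0 → 1.41): reflection off a higher-index medium gives a half-wave phase shift.
Bottom surface (1.41 → 1.33): reflection off a lower-index medium gives no phase shift.
Net: one phase inversion between the two reflected rays.
For weak reflection here: 2 n t cos θ_r = m λ.
Snell's law: 1.0 sin 16.6° = 1.41 sin θ_r → sin θ_r = 0.203, cos θ_r = 0.979.
Minimum nonzero at m = 1: t = λ / (2 n cos θ_r) = 693 / (2 × 1.41 × 0.979) = 251 nm.

251 nm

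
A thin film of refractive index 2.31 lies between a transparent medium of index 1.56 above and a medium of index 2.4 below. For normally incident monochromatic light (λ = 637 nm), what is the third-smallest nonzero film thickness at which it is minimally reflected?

345 nm

Ray reflecting at the top interface goes from n = 1.56 toward n = 2.31: a half-wave phase shift.
Bottom surface (2.31 → 2.4): reflection off a higher-index medium gives a half-wave phase shift.
Net: no relative phase inversion (both shifts match).
So the condition for destructive reflection is 2 n t = (m + ½) λ.
The third-smallest nonzero thickness corresponds to m = 2: t = (m + ½) λ / (2 n) = 2.50 × 637 / (2 × 2.31) = 345 nm.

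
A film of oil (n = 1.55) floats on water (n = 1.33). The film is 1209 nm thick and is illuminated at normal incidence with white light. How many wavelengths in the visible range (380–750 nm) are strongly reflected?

5

Ray reflecting at the top interface goes from n = 1.0 toward n = 1.55: a half-wave phase shift.
Ray reflecting at the bottom interface goes from n = 1.55 toward n = 1.33: no phase shift.
Net: one phase inversion between the two reflected rays.
With one net inversion, constructive interference in reflection requires 2 n t = (m + ½) λ.
λ = 2 n t / (m + ½) = 3748 / (m + ½) nm.
m=4: 833 nm (IR); m=5: 681 nm (visible); m=6: 577 nm (visible); m=7: 500 nm (visible); m=8: 441 nm (visible); m=9: 395 nm (visible); m=10: 357 nm (UV).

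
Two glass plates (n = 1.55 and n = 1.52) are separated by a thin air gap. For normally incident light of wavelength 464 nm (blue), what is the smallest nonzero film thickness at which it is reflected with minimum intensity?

232 nm

Top surface (1.55 → 1.0): reflection off a lower-index medium gives no phase shift.
Bottom surface (1.0 → 1.52): reflection off a higher-index medium gives a half-wave phase shift.
Exactly one π shift → a net half-wave offset.
For minimum reflection here: 2 n t = m λ.
The smallest nonzero thickness corresponds to m = 1: t = m λ / (2 n) = 1.00 × 464 / (2 × 1.0) = 232 nm.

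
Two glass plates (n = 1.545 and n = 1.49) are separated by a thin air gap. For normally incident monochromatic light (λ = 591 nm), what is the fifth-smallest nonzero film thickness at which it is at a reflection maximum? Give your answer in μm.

1.33 μm

At the upper boundary (n = 1.545 to n = 1.0) the reflected ray undergoes no phase shift.
Ray reflecting at the bottom interface goes from n = 1.0 toward n = 1.49: a half-wave phase shift.
The two reflections differ by half a wavelength.
For bright reflection here: 2 n t = (m + ½) λ.
The fifth-smallest nonzero thickness corresponds to m = 4: t = (m + ½) λ / (2 n) = 4.50 × 591 / (2 × 1.0) = 1330 nm.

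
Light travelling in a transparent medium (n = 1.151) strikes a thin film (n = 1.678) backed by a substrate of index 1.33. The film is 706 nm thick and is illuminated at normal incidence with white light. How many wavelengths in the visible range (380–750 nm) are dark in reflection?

At the upper boundary (n = 1.151 to n = 1.678) the reflected ray undergoes a half-wave phase shift.
Ray reflecting at the bottom interface goes from n = 1.678 toward n = 1.33: no phase shift.
Exactly one π shift → a net half-wave offset.
With one net inversion, destructive interference in reflection requires 2 n t = m λ.
λ = 2 n t / m = 2369 / m nm.
m=3: 790 nm (IR); m=4: 592 nm (visible); m=5: 474 nm (visible); m=6: 395 nm (visible); m=7: 338 nm (UV).

3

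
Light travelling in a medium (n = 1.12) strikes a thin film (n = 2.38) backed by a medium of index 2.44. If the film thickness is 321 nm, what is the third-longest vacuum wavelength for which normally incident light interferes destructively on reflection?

611 nm

Top surface (1.12 → 2.38): reflection off a higher-index medium gives a half-wave phase shift.
Ray reflecting at the bottom interface goes from n = 2.38 toward n = 2.44: a half-wave phase shift.
The two reflections carry the same phase change, so no net offset.
So the condition for destructive reflection is 2 n t = (m + ½) λ.
λ = 2 n t / (m + ½). The third-longest wavelength is m = 2: λ = 2 × 2.38 × 321 / 2.50 = 611 nm.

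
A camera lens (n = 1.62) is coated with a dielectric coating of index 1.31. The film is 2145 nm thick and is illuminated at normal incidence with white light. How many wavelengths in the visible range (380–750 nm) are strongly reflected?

Top surface (1.0 → 1.31): reflection off a higher-index medium gives a half-wave phase shift.
Ray reflecting at the bottom interface goes from n = 1.31 toward n = 1.62: a half-wave phase shift.
Net: no relative phase inversion (both shifts match).
With no net inversion, constructive interference in reflection requires 2 n t = m λ.
λ = 2 n t / m = 5620 / m nm.
m=7: 803 nm (IR); m=8: 702 nm (visible); m=9: 624 nm (visible); m=10: 562 nm (visible); m=11: 511 nm (visible); m=12: 468 nm (visible); m=13: 432 nm (visible); m=14: 401 nm (visible); m=15: 375 nm (UV).

7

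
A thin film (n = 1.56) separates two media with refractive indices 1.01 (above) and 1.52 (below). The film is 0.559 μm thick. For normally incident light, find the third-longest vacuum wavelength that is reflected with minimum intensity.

581 nm

Top surface (1.01 → 1.56): reflection off a higher-index medium gives a half-wave phase shift.
Bottom surface (1.56 → 1.52): reflection off a lower-index medium gives no phase shift.
The two reflections differ by half a wavelength.
So the condition for destructive reflection is 2 n t = m λ.
λ = 2 n t / m. The third-longest wavelength is m = 3: λ = 2 × 1.56 × 559 / 3.00 = 581 nm.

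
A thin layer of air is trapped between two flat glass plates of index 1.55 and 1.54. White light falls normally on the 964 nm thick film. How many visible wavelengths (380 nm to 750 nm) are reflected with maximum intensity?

2

Top surface (1.55 → 1.0): reflection off a lower-index medium gives no phase shift.
At the lower boundary (n = 1.0 to n = 1.54) the reflected ray undergoes a half-wave phase shift.
Net: one phase inversion between the two reflected rays.
So the condition for constructive reflection is 2 n t = (m + ½) λ.
λ = 2 n t / (m + ½) = 1928 / (m + ½) nm.
m=2: 771 nm (IR); m=3: 551 nm (visible); m=4: 428 nm (visible); m=5: 351 nm (UV).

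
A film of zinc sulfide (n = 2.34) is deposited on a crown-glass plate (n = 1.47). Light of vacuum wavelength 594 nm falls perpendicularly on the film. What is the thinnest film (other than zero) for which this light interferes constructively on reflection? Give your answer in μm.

0.0635 μm

Top surface (1.0 → 2.34): reflection off a higher-index medium gives a half-wave phase shift.
Bottom surface (2.34 → 1.47): reflection off a lower-index medium gives no phase shift.
Exactly one π shift → a net half-wave offset.
For bright reflection here: 2 n t = (m + ½) λ.
Minimum at m = 0: t = λ / (4 n) = 594 / (4 × 2.34) = 63.5 nm.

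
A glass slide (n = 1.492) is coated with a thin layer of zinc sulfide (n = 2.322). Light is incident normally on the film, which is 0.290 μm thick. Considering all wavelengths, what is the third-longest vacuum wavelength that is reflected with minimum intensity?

Ray reflecting at the top interface goes from n = 1.0 toward n = 2.322: a half-wave phase shift.
At the lower boundary (n = 2.322 to n = 1.492) the reflected ray undergoes no phase shift.
Net: one phase inversion between the two reflected rays.
So the condition for destructive reflection is 2 n t = m λ.
λ = 2 n t / m. The third-longest wavelength is m = 3: λ = 2 × 2.322 × 290 / 3.00 = 449 nm.

449 nm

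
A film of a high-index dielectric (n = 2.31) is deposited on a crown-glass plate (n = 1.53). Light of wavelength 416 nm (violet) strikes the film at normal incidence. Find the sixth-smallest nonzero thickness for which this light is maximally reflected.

495 nm

Top surface (1.0 → 2.31): reflection off a higher-index medium gives a half-wave phase shift.
At the lower boundary (n = 2.31 to n = 1.53) the reflected ray undergoes no phase shift.
Net: one phase inversion between the two reflected rays.
So the condition for constructive reflection is 2 n t = (m + ½) λ.
The sixth-smallest nonzero thickness corresponds to m = 5: t = (m + ½) λ / (2 n) = 5.50 × 416 / (2 × 2.31) = 495 nm.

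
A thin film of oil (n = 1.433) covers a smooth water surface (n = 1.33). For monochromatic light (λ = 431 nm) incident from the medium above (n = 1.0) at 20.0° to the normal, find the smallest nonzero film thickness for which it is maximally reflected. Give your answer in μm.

Ray reflecting at the top interface goes from n = 1.0 toward n = 1.433: a half-wave phase shift.
Ray reflecting at the bottom interface goes from n = 1.433 toward n = 1.33: no phase shift.
The two reflections differ by half a wavelength.
So the condition for constructive reflection is 2 n t cos θ_r = (m + ½) λ.
Snell's law: 1.0 sin 20.0° = 1.433 sin θ_r → sin θ_r = 0.239, cos θ_r = 0.971.
Minimum at m = 0: t = λ / (4 n cos θ_r) = 431 / (4 × 1.433 × 0.971) = 77.4 nm.

0.0774 μm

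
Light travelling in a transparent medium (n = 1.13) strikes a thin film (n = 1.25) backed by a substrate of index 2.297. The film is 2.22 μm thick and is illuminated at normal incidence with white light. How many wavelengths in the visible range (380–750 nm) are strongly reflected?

7

Top surface (1.13 → 1.25): reflection off a higher-index medium gives a half-wave phase shift.
At the lower boundary (n = 1.25 to n = 2.297) the reflected ray undergoes a half-wave phase shift.
Zero or two π shifts → no net half-wave offset.
With no net inversion, constructive interference in reflection requires 2 n t = m λ.
λ = 2 n t / m = 5550 / m nm.
m=7: 793 nm (IR); m=8: 694 nm (visible); m=9: 617 nm (visible); m=10: 555 nm (visible); m=11: 505 nm (visible); m=12: 463 nm (visible); m=13: 427 nm (visible); m=14: 396 nm (visible); m=15: 370 nm (UV).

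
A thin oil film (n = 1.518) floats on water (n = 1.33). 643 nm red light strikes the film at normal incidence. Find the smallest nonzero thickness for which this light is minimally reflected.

212 nm

Top surface (1.0 → 1.518): reflection off a higher-index medium gives a half-wave phase shift.
Bottom surface (1.518 → 1.33): reflection off a lower-index medium gives no phase shift.
Exactly one π shift → a net half-wave offset.
With one net inversion, destructive interference in reflection requires 2 n t = m λ.
The smallest nonzero thickness corresponds to m = 1: t = m λ / (2 n) = 1.00 × 643 / (2 × 1.518) = 212 nm.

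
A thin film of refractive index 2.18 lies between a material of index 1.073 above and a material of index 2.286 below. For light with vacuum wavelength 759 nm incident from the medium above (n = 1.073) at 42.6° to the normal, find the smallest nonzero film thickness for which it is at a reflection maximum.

Ray reflecting at the top interface goes from n = 1.073 toward n = 2.18: a half-wave phase shift.
Ray reflecting at the bottom interface goes from n = 2.18 toward n = 2.286: a half-wave phase shift.
The two reflections carry the same phase change, so no net offset.
So the condition for constructive reflection is 2 n t cos θ_r = m λ.
Snell's law: 1.073 sin 42.6° = 2.18 sin θ_r → sin θ_r = 0.333, cos θ_r = 0.943.
Minimum nonzero at m = 1: t = λ / (2 n cos θ_r) = 759 / (2 × 2.18 × 0.943) = 185 nm.

185 nm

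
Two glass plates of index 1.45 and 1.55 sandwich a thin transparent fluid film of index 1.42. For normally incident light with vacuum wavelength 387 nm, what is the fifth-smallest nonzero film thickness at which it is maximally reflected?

Ray reflecting at the top interface goes from n = 1.45 toward n = 1.42: no phase shift.
Ray reflecting at the bottom interface goes from n = 1.42 toward n = 1.55: a half-wave phase shift.
The two reflections differ by half a wavelength.
For bright reflection here: 2 n t = (m + ½) λ.
The fifth-smallest nonzero thickness corresponds to m = 4: t = (m + ½) λ / (2 n) = 4.50 × 387 / (2 × 1.42) = 613 nm.

613 nm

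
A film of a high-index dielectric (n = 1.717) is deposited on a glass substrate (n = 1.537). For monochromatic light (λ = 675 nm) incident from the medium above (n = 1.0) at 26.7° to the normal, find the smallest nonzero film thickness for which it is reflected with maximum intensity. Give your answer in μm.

At the upper boundary (n = 1.0 to n = 1.717) the reflected ray undergoes a half-wave phase shift.
Bottom surface (1.717 → 1.537): reflection off a lower-index medium gives no phase shift.
Net: one phase inversion between the two reflected rays.
With one net inversion, constructive interference in reflection requires 2 n t cos θ_r = (m + ½) λ.
Snell's law: 1.0 sin 26.7° = 1.717 sin θ_r → sin θ_r = 0.262, cos θ_r = 0.965.
Minimum at m = 0: t = λ / (4 n cos θ_r) = 675 / (4 × 1.717 × 0.965) = 102 nm.

0.102 μm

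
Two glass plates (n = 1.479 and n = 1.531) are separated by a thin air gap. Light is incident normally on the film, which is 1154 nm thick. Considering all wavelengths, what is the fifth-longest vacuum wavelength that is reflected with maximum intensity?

Ray reflecting at the top interface goes from n = 1.479 toward n = 1.0: no phase shift.
Bottom surface (1.0 → 1.531): reflection off a higher-index medium gives a half-wave phase shift.
The two reflections differ by half a wavelength.
With one net inversion, constructive interference in reflection requires 2 n t = (m + ½) λ.
λ = 2 n t / (m + ½). The fifth-longest wavelength is m = 4: λ = 2 × 1.0 × 1154 / 4.50 = 513 nm.

513 nm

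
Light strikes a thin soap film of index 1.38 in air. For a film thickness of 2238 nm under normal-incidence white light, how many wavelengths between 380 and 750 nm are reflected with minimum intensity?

At the upper boundary (n = 1.0 to n = 1.38) the reflected ray undergoes a half-wave phase shift.
Ray reflecting at the bottom interface goes from n = 1.38 toward n = 1.0: no phase shift.
Exactly one π shift → a net half-wave offset.
For minimum reflection here: 2 n t = m λ.
λ = 2 n t / m = 6177 / m nm.
m=8: 772 nm (IR); m=9: 686 nm (visible); m=10: 618 nm (visible); m=11: 562 nm (visible); m=12: 515 nm (visible); m=13: 475 nm (visible); m=14: 441 nm (visible); m=15: 412 nm (visible); m=16: 386 nm (visible); m=17: 363 nm (UV).

8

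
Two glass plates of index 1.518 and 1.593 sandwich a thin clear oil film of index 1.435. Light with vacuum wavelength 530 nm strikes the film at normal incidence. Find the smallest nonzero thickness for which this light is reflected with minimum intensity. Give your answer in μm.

Top surface (1.518 → 1.435): reflection off a lower-index medium gives no phase shift.
Bottom surface (1.435 → 1.593): reflection off a higher-index medium gives a half-wave phase shift.
Exactly one π shift → a net half-wave offset.
With one net inversion, destructive interference in reflection requires 2 n t = m λ.
The smallest nonzero thickness corresponds to m = 1: t = m λ / (2 n) = 1.00 × 530 / (2 × 1.435) = 185 nm.

0.185 μm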